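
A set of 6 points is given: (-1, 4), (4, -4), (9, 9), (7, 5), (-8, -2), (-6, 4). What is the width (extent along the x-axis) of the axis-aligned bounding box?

max x = 9, min x = -8, so width = 17.

17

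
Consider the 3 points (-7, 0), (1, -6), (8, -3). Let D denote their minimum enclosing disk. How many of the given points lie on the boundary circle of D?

Call the three points A, B, C in the order given.
Side lengths²: AB² = 100, AC² = 234, BC² = 58.
Since AC² = 234 ≥ 100 + 58 = 158, the angle opposite AC is not acute, so the smallest enclosing circle has AC as diameter.
Centre = midpoint of AC = (0.5, -1.5), r² = 234/4 = 58.5.
The points at distance exactly r from the centre are (-7, 0), (8, -3) — 2 points.

2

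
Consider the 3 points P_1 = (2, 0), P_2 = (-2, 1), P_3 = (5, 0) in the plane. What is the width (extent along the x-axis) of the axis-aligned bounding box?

max x = 5, min x = -2, so width = 7.

7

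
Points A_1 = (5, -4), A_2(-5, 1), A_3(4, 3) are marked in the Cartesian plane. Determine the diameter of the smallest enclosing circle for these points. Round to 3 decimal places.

11.213

Side lengths²: A_1A_2² = 125, A_1A_3² = 50, A_2A_3² = 85.
Since A_1A_2² = 125 < 85 + 50 = 135, the triangle is acute, so the smallest enclosing circle is the circumcircle.
Circumcentre = (5/26, -29/26), r² = 10625/338.
Diameter = 2r = 2√(10625/338) ≈ 11.213.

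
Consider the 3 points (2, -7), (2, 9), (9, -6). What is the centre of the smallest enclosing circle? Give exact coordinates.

(31/7, 1)

Call the three points A, B, C in the order given.
Side lengths²: AB² = 256, AC² = 50, BC² = 274.
Since BC² = 274 < 256 + 50 = 306, the triangle is acute, so the smallest enclosing circle is the circumcircle.
Circumcentre = (31/7, 1), r² = 3425/49.
Centre = (31/7, 1).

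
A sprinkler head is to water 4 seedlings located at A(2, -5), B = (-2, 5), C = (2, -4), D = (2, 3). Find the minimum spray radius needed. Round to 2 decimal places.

5.39

The minimum enclosing circle of a finite set is fixed by two of the points (as a diameter) or three (as a circumcircle).
The farthest pair is A–B with squared distance 116. The circle on this segment as diameter has centre (0, 0) and r² = 116/4 = 29.
Check C: distance² to centre = 20 ≤ 29, so it lies inside.
All remaining points lie in this disk, and no smaller disk contains both endpoints, so this is the minimum enclosing circle.
r = √29 ≈ 5.39.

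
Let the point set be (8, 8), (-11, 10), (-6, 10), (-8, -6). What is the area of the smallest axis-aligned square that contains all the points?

361

The bounding box has width 19 and height 16.
An axis-aligned square enclosing the set must have side ≥ max(width, height).
So the minimum side is max(19, 16) = 19.
Area = 19² = 361.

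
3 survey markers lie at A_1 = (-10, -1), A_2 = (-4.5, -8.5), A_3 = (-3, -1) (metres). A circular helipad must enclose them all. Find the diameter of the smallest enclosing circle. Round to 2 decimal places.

Side lengths²: A_1A_2² = 86.5, A_1A_3² = 49, A_2A_3² = 58.5.
Since A_1A_2² = 86.5 < 58.5 + 49 = 107.5, the triangle is acute, so the smallest enclosing circle is the circumcircle.
Circumcentre = (-6.5, -4.2), r² = 22.49.
Diameter = 2r = 2√(22.49) ≈ 9.48.

9.48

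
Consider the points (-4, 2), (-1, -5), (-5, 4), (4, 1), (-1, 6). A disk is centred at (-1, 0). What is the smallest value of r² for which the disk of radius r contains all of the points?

36

The required radius is the distance from (-1, 0) to the farthest point.
Squared distances: 13, 25, 32, 26, 36.
Maximum is 36, attained at (-1, 6).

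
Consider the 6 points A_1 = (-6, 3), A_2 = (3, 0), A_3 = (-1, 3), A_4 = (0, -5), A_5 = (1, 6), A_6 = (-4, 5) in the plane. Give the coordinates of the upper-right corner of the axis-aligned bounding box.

x-range [-6, 3], y-range [-5, 6].
The upper-right corner is (3, 6).

(3, 6)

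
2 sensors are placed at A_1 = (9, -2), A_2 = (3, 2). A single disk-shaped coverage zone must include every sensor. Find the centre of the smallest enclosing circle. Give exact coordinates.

(6, 0)

The smallest circle enclosing two points has them as diameter endpoints.
Centre = midpoint = (6, 0); r² = |A_1A_2|²/4 = 52/4 = 13.
Centre = (6, 0).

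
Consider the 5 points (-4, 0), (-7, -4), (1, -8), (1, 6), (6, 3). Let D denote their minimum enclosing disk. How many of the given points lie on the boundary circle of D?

The minimum enclosing circle of a finite set is fixed by two of the points (as a diameter) or three (as a circumcircle).
The minimum enclosing circle is determined by three boundary points: (-7, -4), (1, -8), (6, 3).
Their circumcentre is (-10/27, -20/27) with r² = 39785/729.
The farthest remaining point (1, 6) is at distance² 34493/729 ≤ 39785/729.
The points at distance exactly r from the centre are (-7, -4), (1, -8), (6, 3) — 3 points.

3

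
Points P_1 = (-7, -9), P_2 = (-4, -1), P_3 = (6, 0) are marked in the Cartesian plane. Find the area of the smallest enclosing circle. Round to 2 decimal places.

Side lengths²: P_1P_2² = 73, P_1P_3² = 250, P_2P_3² = 101.
Since P_1P_3² = 250 ≥ 101 + 73 = 174, the angle opposite P_1P_3 is not acute, so the smallest enclosing circle has P_1P_3 as diameter.
Centre = midpoint of P_1P_3 = (-0.5, -4.5), r² = 250/4 = 62.5.
Area = π·r² = π·62.5 ≈ 196.35.

196.35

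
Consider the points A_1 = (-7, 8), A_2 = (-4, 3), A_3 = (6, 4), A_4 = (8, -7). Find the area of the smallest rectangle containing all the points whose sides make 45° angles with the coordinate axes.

In coordinates u = x + y, v = x − y the rectangle is axis-aligned; the map (x,y)→(u,v) scales areas by 2.
u-values: 1, -1, 10, 1; range = 10 − (-1) = 11.
v-values: -15, -7, 2, 15; range = 15 − (-15) = 30.
Area = (11 × 30) / 2 = 165.

165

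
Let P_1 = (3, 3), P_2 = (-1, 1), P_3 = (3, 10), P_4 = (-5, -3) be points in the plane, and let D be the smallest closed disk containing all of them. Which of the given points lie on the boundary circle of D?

P_3, P_4

By Welzl's lemma the MEC is supported by two points (diametrically opposite) or three points (on a circumcircle).
The farthest pair is P_3–P_4 with squared distance 233. The circle on this segment as diameter has centre (-1, 3.5) and r² = 233/4 = 58.25.
Check P_1: distance² to centre = 16.25 ≤ 58.25, so it lies inside.
All remaining points lie in this disk, and no smaller disk contains both endpoints, so this is the minimum enclosing circle.
The points at distance exactly r from the centre are P_3, P_4 — 2 points.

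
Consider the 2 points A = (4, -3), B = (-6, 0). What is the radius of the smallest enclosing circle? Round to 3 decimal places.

5.220

The smallest circle enclosing two points has them as diameter endpoints.
Centre = midpoint = (-1, -1.5); r² = |AB|²/4 = 109/4 = 27.25.
r = √(27.25) ≈ 5.220.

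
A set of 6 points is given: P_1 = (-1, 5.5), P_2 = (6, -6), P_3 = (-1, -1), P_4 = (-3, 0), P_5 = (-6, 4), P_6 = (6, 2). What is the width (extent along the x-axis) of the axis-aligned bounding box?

12

max x = 6, min x = -6, so width = 12.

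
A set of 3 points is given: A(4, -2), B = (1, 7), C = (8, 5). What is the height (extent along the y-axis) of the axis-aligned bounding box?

9

max y = 7, min y = -2, so height = 9.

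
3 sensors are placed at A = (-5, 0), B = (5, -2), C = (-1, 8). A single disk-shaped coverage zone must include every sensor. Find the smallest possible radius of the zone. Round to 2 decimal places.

6.04

Side lengths²: AB² = 104, AC² = 80, BC² = 136.
Since BC² = 136 < 104 + 80 = 184, the triangle is acute, so the smallest enclosing circle is the circumcircle.
Circumcentre = (7/11, 24/11), r² = 4420/121.
r = √(4420/121) ≈ 6.04.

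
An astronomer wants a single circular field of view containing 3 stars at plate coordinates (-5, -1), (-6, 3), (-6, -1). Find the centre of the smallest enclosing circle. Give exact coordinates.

Call the three points A, B, C in the order given.
Side lengths²: AB² = 17, AC² = 1, BC² = 16.
Since AB² = 17 ≥ 16 + 1 = 17, the angle opposite AB is not acute, so the smallest enclosing circle has AB as diameter.
Centre = midpoint of AB = (-5.5, 1), r² = 17/4 = 4.25.
Centre = (-5.5, 1).

(-5.5, 1)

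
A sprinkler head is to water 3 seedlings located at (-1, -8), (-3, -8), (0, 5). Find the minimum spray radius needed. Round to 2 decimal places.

6.67

Call the three points A, B, C in the order given.
Side lengths²: AB² = 4, AC² = 170, BC² = 178.
Since BC² = 178 ≥ 170 + 4 = 174, the angle opposite BC is not acute, so the smallest enclosing circle has BC as diameter.
Centre = midpoint of BC = (-1.5, -1.5), r² = 178/4 = 44.5.
r = √(44.5) ≈ 6.67.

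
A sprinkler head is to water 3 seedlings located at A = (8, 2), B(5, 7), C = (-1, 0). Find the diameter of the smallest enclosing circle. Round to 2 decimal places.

Side lengths²: AB² = 34, AC² = 85, BC² = 85.
Since BC² = 85 < 85 + 34 = 119, the triangle is acute, so the smallest enclosing circle is the circumcircle.
Circumcentre = (19/6, 2.5), r² = 425/18.
Diameter = 2r = 2√(425/18) ≈ 9.72.

9.72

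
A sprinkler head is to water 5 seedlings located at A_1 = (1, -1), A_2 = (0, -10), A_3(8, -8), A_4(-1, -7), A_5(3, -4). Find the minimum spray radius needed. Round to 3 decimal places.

5.280

A smallest enclosing disk is always determined by at most three of the input points on its boundary.
The minimum enclosing circle is determined by three boundary points: A_1, A_2, A_3.
Their circumcentre is (3.2, -5.8) with r² = 27.88.
The farthest remaining point A_4 is at distance² 19.08 ≤ 27.88.
r = √(27.88) ≈ 5.280.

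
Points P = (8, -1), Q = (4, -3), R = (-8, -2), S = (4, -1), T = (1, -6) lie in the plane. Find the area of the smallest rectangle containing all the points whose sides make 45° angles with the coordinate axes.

In coordinates u = x + y, v = x − y the rectangle is axis-aligned; the map (x,y)→(u,v) scales areas by 2.
u-values: 7, 1, -10, 3, -5; range = 7 − (-10) = 17.
v-values: 9, 7, -6, 5, 7; range = 9 − (-6) = 15.
Area = (17 × 15) / 2 = 127.5.

127.5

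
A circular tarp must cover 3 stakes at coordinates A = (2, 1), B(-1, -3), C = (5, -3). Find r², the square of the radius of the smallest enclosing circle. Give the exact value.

Side lengths²: AB² = 25, AC² = 25, BC² = 36.
Since BC² = 36 < 25 + 25 = 50, the triangle is acute, so the smallest enclosing circle is the circumcircle.
Circumcentre = (2, -2.125), r² = 9.765625.

9.765625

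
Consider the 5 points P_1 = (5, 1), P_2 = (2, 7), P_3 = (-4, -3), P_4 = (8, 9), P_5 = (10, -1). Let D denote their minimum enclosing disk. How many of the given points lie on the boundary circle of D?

By Welzl's lemma the MEC is supported by two points (diametrically opposite) or three points (on a circumcircle).
The minimum enclosing circle is determined by three boundary points: P_3, P_4, P_5.
Their circumcentre is (7/3, 8/3) with r² = 650/9.
The farthest remaining point P_2 is at distance² 170/9 ≤ 650/9.
The points at distance exactly r from the centre are P_3, P_4, P_5 — 3 points.

3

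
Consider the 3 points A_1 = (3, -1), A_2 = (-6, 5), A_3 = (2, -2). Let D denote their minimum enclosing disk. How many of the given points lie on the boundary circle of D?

Side lengths²: A_1A_2² = 117, A_1A_3² = 2, A_2A_3² = 113.
Since A_1A_2² = 117 ≥ 113 + 2 = 115, the angle opposite A_1A_2 is not acute, so the smallest enclosing circle has A_1A_2 as diameter.
Centre = midpoint of A_1A_2 = (-1.5, 2), r² = 117/4 = 29.25.
The points at distance exactly r from the centre are A_1, A_2 — 2 points.

2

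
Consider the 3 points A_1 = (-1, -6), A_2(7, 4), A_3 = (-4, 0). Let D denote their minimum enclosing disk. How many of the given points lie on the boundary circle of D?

3

Side lengths²: A_1A_2² = 164, A_1A_3² = 45, A_2A_3² = 137.
Since A_1A_2² = 164 < 137 + 45 = 182, the triangle is acute, so the smallest enclosing circle is the circumcircle.
Circumcentre = (63/26, -7/13), r² = 28085/676.
The points at distance exactly r from the centre are A_1, A_2, A_3 — 3 points.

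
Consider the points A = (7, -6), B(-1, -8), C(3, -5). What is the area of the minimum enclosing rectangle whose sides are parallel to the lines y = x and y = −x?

30

In coordinates u = x + y, v = x − y the rectangle is axis-aligned; the map (x,y)→(u,v) scales areas by 2.
u-values: 1, -9, -2; range = 1 − (-9) = 10.
v-values: 13, 7, 8; range = 13 − 7 = 6.
Area = (10 × 6) / 2 = 30.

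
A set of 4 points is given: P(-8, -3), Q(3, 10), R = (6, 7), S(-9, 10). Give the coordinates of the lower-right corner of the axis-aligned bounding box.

x-range [-9, 6], y-range [-3, 10].
The lower-right corner is (6, -3).

(6, -3)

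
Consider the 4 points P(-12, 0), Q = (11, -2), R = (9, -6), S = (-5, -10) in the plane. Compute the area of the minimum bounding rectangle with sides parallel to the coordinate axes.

x ranges over [-12, 11], width 23.
y ranges over [-10, 0], height 10.
Area = 23 × 10 = 230.

230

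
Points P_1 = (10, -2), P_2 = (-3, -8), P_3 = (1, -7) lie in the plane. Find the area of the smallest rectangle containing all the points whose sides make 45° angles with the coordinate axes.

66.5

In coordinates u = x + y, v = x − y the rectangle is axis-aligned; the map (x,y)→(u,v) scales areas by 2.
u-values: 8, -11, -6; range = 8 − (-11) = 19.
v-values: 12, 5, 8; range = 12 − 5 = 7.
Area = (19 × 7) / 2 = 66.5.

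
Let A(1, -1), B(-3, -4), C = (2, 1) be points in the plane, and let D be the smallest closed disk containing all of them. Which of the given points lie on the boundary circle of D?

B, C

Side lengths²: AB² = 25, AC² = 5, BC² = 50.
Since BC² = 50 ≥ 25 + 5 = 30, the angle opposite BC is not acute, so the smallest enclosing circle has BC as diameter.
Centre = midpoint of BC = (-0.5, -1.5), r² = 50/4 = 12.5.
The points at distance exactly r from the centre are B, C — 2 points.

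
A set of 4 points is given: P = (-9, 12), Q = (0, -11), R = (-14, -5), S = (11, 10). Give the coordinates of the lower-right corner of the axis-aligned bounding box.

(11, -11)

x-range [-14, 11], y-range [-11, 12].
The lower-right corner is (11, -11).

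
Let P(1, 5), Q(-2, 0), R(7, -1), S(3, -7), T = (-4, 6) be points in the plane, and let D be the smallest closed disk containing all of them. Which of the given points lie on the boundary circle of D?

R, S, T

A smallest enclosing disk is always determined by at most three of the input points on its boundary.
The minimum enclosing circle is determined by three boundary points: R, S, T.
Their circumcentre is (-17/47, -20/47) with r² = 120445/2209.
The farthest remaining point P is at distance² 69121/2209 ≤ 120445/2209.
The points at distance exactly r from the centre are R, S, T — 3 points.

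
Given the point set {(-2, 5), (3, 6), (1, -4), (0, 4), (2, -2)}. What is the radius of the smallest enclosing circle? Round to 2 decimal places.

5.14

A smallest enclosing disk is always determined by at most three of the input points on its boundary.
The minimum enclosing circle is determined by three boundary points: (-2, 5), (3, 6), (1, -4).
Their circumcentre is (1.375, 1.125) with r² = 26.40625.
The farthest remaining point (0, 4) is at distance² 10.15625 ≤ 26.40625.
r = √(26.40625) ≈ 5.14.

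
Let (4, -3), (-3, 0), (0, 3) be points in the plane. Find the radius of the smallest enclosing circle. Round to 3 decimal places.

3.883

Call the three points A, B, C in the order given.
Side lengths²: AB² = 58, AC² = 52, BC² = 18.
Since AB² = 58 < 52 + 18 = 70, the triangle is acute, so the smallest enclosing circle is the circumcircle.
Circumcentre = (0.8, -0.8), r² = 15.08.
r = √(15.08) ≈ 3.883.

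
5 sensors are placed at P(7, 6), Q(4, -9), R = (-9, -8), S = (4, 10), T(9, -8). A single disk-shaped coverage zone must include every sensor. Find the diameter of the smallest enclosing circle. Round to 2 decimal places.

By Welzl's lemma the MEC is supported by two points (diametrically opposite) or three points (on a circumcircle).
The minimum enclosing circle is determined by three boundary points: R, S, T.
Their circumcentre is (0, -29/36) with r² = 172057/1296.
The farthest remaining point P is at distance² 123529/1296 ≤ 172057/1296.
Diameter = 2r = 2√(172057/1296) ≈ 23.04.

23.04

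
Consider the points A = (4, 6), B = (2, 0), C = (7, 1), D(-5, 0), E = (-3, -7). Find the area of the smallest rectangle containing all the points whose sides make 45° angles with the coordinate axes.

In coordinates u = x + y, v = x − y the rectangle is axis-aligned; the map (x,y)→(u,v) scales areas by 2.
u-values: 10, 2, 8, -5, -10; range = 10 − (-10) = 20.
v-values: -2, 2, 6, -5, 4; range = 6 − (-5) = 11.
Area = (20 × 11) / 2 = 110.

110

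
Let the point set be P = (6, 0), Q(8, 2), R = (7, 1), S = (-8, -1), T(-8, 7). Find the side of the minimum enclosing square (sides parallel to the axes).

16

The bounding box has width 16 and height 8.
An axis-aligned square enclosing the set must have side ≥ max(width, height).
So the minimum side is max(16, 8) = 16.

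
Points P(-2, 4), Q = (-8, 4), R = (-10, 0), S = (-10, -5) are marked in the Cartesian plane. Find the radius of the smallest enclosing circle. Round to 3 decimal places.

6.021

By Welzl's lemma the MEC is supported by two points (diametrically opposite) or three points (on a circumcircle).
The farthest pair is P–S with squared distance 145. The circle on this segment as diameter has centre (-6, -0.5) and r² = 145/4 = 36.25.
Check Q: distance² to centre = 24.25 ≤ 36.25, so it lies inside.
All remaining points lie in this disk, and no smaller disk contains both endpoints, so this is the minimum enclosing circle.
r = √(36.25) ≈ 6.021.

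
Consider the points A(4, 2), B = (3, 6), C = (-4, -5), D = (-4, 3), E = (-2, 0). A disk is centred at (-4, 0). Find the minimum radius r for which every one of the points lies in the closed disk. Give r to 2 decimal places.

9.22

The required radius is the distance from (-4, 0) to the farthest point.
Squared distances: 68, 85, 25, 9, 4.
Maximum is 85, attained at B.
r = √85 ≈ 9.22.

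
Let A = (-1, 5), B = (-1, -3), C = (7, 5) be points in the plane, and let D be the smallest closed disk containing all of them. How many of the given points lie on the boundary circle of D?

Side lengths²: AB² = 64, AC² = 64, BC² = 128.
Since BC² = 128 ≥ 64 + 64 = 128, the angle opposite BC is not acute, so the smallest enclosing circle has BC as diameter.
Centre = midpoint of BC = (3, 1), r² = 128/4 = 32.
The points at distance exactly r from the centre are A, B, C — 3 points.

3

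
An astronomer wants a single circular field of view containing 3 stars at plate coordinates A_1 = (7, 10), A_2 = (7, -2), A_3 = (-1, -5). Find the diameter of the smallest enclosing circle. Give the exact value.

17

Side lengths²: A_1A_2² = 144, A_1A_3² = 289, A_2A_3² = 73.
Since A_1A_3² = 289 ≥ 144 + 73 = 217, the angle opposite A_1A_3 is not acute, so the smallest enclosing circle has A_1A_3 as diameter.
Centre = midpoint of A_1A_3 = (3, 2.5), r² = 289/4 = 72.25.
Diameter = 2r = 2√(72.25) = 17.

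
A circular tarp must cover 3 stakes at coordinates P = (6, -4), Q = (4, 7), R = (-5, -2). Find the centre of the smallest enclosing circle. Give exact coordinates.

(31/26, 21/26)

Side lengths²: PQ² = 125, PR² = 125, QR² = 162.
Since QR² = 162 < 125 + 125 = 250, the triangle is acute, so the smallest enclosing circle is the circumcircle.
Circumcentre = (31/26, 21/26), r² = 15625/338.
Centre = (31/26, 21/26).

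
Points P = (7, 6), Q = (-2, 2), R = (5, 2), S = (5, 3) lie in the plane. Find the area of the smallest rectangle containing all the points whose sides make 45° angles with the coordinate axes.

In coordinates u = x + y, v = x − y the rectangle is axis-aligned; the map (x,y)→(u,v) scales areas by 2.
u-values: 13, 0, 7, 8; range = 13 − 0 = 13.
v-values: 1, -4, 3, 2; range = 3 − (-4) = 7.
Area = (13 × 7) / 2 = 45.5.

45.5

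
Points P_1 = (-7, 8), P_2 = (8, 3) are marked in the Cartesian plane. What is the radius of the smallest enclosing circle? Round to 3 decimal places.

The smallest circle enclosing two points has them as diameter endpoints.
Centre = midpoint = (0.5, 5.5); r² = |P_1P_2|²/4 = 250/4 = 62.5.
r = √(62.5) ≈ 7.906.

7.906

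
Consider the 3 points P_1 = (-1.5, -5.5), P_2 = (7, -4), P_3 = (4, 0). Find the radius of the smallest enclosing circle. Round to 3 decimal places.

4.359

Side lengths²: P_1P_2² = 74.5, P_1P_3² = 60.5, P_2P_3² = 25.
Since P_1P_2² = 74.5 < 60.5 + 25 = 85.5, the triangle is acute, so the smallest enclosing circle is the circumcircle.
Circumcentre = (37/14, -29/7), r² = 3725/196.
r = √(3725/196) ≈ 4.359.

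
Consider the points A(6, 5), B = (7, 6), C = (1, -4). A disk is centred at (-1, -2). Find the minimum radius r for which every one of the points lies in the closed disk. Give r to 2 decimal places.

11.31

The required radius is the distance from (-1, -2) to the farthest point.
Squared distances: 98, 128, 8.
Maximum is 128, attained at B.
r = √128 ≈ 11.31.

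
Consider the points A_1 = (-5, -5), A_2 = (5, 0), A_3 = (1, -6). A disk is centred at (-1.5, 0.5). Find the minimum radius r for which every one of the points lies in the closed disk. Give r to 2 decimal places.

The required radius is the distance from (-1.5, 0.5) to the farthest point.
Squared distances: 42.5, 42.5, 48.5.
Maximum is 48.5, attained at A_3.
r = √(48.5) ≈ 6.96.

6.96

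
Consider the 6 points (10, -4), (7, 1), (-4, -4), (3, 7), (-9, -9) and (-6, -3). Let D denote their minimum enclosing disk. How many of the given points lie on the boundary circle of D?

3

The minimum enclosing circle of a finite set is fixed by two of the points (as a diameter) or three (as a circumcircle).
The minimum enclosing circle is determined by three boundary points: (10, -4), (3, 7), (-9, -9).
Their circumcentre is (-27/61, -178/61) with r² = 410125/3721.
The farthest remaining point (7, 1) is at distance² 263237/3721 ≤ 410125/3721.
The points at distance exactly r from the centre are (10, -4), (3, 7), (-9, -9) — 3 points.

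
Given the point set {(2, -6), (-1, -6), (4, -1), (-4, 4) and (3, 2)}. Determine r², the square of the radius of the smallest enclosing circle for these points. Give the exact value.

By Welzl's lemma the MEC is supported by two points (diametrically opposite) or three points (on a circumcircle).
The farthest pair is (2, -6)–(-4, 4) with squared distance 136. The circle on this segment as diameter has centre (-1, -1) and r² = 136/4 = 34.
Check (-1, -6): distance² to centre = 25 ≤ 34, so it lies inside.
All remaining points lie in this disk, and no smaller disk contains both endpoints, so this is the minimum enclosing circle.

34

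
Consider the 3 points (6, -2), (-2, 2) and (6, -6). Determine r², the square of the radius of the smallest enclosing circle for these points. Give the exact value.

32

Call the three points A, B, C in the order given.
Side lengths²: AB² = 80, AC² = 16, BC² = 128.
Since BC² = 128 ≥ 80 + 16 = 96, the angle opposite BC is not acute, so the smallest enclosing circle has BC as diameter.
Centre = midpoint of BC = (2, -2), r² = 128/4 = 32.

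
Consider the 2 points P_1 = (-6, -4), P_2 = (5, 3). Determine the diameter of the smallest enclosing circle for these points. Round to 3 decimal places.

The smallest circle enclosing two points has them as diameter endpoints.
Centre = midpoint = (-0.5, -0.5); r² = |P_1P_2|²/4 = 170/4 = 42.5.
Diameter = 2r = 2√(42.5) ≈ 13.038.

13.038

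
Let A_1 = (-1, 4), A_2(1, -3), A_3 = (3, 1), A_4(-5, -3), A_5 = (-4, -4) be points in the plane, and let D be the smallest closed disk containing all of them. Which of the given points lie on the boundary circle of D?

By Welzl's lemma the MEC is supported by two points (diametrically opposite) or three points (on a circumcircle).
The minimum enclosing circle is determined by three boundary points: A_1, A_3, A_4.
Their circumcentre is (-1.25, -0.5) with r² = 20.3125.
The farthest remaining point A_5 is at distance² 19.8125 ≤ 20.3125.
The points at distance exactly r from the centre are A_1, A_3, A_4 — 3 points.

A_1, A_3, A_4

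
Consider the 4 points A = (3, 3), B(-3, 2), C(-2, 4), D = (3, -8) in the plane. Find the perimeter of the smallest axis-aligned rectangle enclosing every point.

Width = max x − min x = 3 − (-3) = 6.
Height = max y − min y = 4 − (-8) = 12.
Perimeter = 2(6 + 12) = 36.

36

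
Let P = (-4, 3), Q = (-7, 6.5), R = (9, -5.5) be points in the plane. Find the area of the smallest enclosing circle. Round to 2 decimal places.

Side lengths²: PQ² = 21.25, PR² = 241.25, QR² = 400.
Since QR² = 400 ≥ 241.25 + 21.25 = 262.5, the angle opposite QR is not acute, so the smallest enclosing circle has QR as diameter.
Centre = midpoint of QR = (1, 0.5), r² = 400/4 = 100.
Area = π·r² = π·100 ≈ 314.16.

314.16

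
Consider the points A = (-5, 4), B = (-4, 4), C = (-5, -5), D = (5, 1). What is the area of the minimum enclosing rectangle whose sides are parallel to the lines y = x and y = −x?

In coordinates u = x + y, v = x − y the rectangle is axis-aligned; the map (x,y)→(u,v) scales areas by 2.
u-values: -1, 0, -10, 6; range = 6 − (-10) = 16.
v-values: -9, -8, 0, 4; range = 4 − (-9) = 13.
Area = (16 × 13) / 2 = 104.

104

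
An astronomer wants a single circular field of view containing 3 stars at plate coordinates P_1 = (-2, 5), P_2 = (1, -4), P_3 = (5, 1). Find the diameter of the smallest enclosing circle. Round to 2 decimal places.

9.60

Side lengths²: P_1P_2² = 90, P_1P_3² = 65, P_2P_3² = 41.
Since P_1P_2² = 90 < 65 + 41 = 106, the triangle is acute, so the smallest enclosing circle is the circumcircle.
Circumcentre = (7/34, 25/34), r² = 13325/578.
Diameter = 2r = 2√(13325/578) ≈ 9.60.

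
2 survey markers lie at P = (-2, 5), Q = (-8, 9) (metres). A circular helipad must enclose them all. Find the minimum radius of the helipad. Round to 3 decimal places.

3.606

The smallest circle enclosing two points has them as diameter endpoints.
Centre = midpoint = (-5, 7); r² = |PQ|²/4 = 52/4 = 13.
r = √13 ≈ 3.606.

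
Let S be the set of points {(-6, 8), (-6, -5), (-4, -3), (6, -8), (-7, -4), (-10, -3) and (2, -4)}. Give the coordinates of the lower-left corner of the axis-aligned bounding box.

x-range [-10, 6], y-range [-8, 8].
The lower-left corner is (-10, -8).

(-10, -8)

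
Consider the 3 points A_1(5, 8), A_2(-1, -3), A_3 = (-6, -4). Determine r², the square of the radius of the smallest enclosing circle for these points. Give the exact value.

Side lengths²: A_1A_2² = 157, A_1A_3² = 265, A_2A_3² = 26.
Since A_1A_3² = 265 ≥ 157 + 26 = 183, the angle opposite A_1A_3 is not acute, so the smallest enclosing circle has A_1A_3 as diameter.
Centre = midpoint of A_1A_3 = (-0.5, 2), r² = 265/4 = 66.25.

66.25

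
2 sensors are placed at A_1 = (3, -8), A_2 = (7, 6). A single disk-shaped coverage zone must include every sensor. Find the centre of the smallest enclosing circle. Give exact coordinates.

(5, -1)

The smallest circle enclosing two points has them as diameter endpoints.
Centre = midpoint = (5, -1); r² = |A_1A_2|²/4 = 212/4 = 53.
Centre = (5, -1).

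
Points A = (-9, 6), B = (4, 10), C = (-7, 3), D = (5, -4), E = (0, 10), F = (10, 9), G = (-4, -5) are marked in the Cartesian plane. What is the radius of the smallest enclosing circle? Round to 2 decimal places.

10.27

By Welzl's lemma the MEC is supported by two points (diametrically opposite) or three points (on a circumcircle).
The minimum enclosing circle is determined by three boundary points: A, F, G.
Their circumcentre is (1.0625, 3.9375) with r² = 105.5078125.
The farthest remaining point D is at distance² 78.5078125 ≤ 105.5078125.
r = √(105.5078125) ≈ 10.27.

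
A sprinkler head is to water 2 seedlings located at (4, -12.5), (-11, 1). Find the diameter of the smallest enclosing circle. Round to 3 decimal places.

20.180

The smallest circle enclosing two points has them as diameter endpoints.
Centre = midpoint = (-3.5, -5.75); r² = |(4, -12.5)−(-11, 1)|²/4 = 407.25/4 = 101.8125.
Diameter = 2r = 2√(101.8125) ≈ 20.180.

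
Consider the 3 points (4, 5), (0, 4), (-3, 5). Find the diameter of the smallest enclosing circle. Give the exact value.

7

Call the three points A, B, C in the order given.
Side lengths²: AB² = 17, AC² = 49, BC² = 10.
Since AC² = 49 ≥ 17 + 10 = 27, the angle opposite AC is not acute, so the smallest enclosing circle has AC as diameter.
Centre = midpoint of AC = (0.5, 5), r² = 49/4 = 12.25.
Diameter = 2r = 2√(12.25) = 7.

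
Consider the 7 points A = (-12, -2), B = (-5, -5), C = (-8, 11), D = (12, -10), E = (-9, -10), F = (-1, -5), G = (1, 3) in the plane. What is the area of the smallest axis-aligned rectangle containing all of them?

504

x ranges over [-12, 12], width 24.
y ranges over [-10, 11], height 21.
Area = 24 × 21 = 504.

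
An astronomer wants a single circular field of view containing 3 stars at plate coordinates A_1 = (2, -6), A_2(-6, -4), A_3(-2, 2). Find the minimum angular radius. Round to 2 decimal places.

Side lengths²: A_1A_2² = 68, A_1A_3² = 80, A_2A_3² = 52.
Since A_1A_3² = 80 < 68 + 52 = 120, the triangle is acute, so the smallest enclosing circle is the circumcircle.
Circumcentre = (-10/7, -19/7), r² = 1105/49.
r = √(1105/49) ≈ 4.75.

4.75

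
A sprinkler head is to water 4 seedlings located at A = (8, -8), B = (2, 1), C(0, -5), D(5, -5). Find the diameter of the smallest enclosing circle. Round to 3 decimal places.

A smallest enclosing disk is always determined by at most three of the input points on its boundary.
The farthest pair is A–B with squared distance 117. The circle on this segment as diameter has centre (5, -3.5) and r² = 117/4 = 29.25.
Check C: distance² to centre = 27.25 ≤ 29.25, so it lies inside.
All remaining points lie in this disk, and no smaller disk contains both endpoints, so this is the minimum enclosing circle.
Diameter = 2r = 2√(29.25) ≈ 10.817.

10.817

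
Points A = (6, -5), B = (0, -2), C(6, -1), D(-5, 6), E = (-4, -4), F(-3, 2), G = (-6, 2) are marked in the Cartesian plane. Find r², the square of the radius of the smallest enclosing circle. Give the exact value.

A smallest enclosing disk is always determined by at most three of the input points on its boundary.
The farthest pair is A–D with squared distance 242. The circle on this segment as diameter has centre (0.5, 0.5) and r² = 242/4 = 60.5.
Check B: distance² to centre = 6.5 ≤ 60.5, so it lies inside.
All remaining points lie in this disk, and no smaller disk contains both endpoints, so this is the minimum enclosing circle.

60.5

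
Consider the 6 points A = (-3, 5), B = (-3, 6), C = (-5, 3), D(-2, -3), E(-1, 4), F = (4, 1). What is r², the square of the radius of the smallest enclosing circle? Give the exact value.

19721/841

A smallest enclosing disk is always determined by at most three of the input points on its boundary.
The minimum enclosing circle is determined by three boundary points: B, D, F.
Their circumcentre is (-23/29, 49/29) with r² = 19721/841.
The farthest remaining point C is at distance² 16328/841 ≤ 19721/841.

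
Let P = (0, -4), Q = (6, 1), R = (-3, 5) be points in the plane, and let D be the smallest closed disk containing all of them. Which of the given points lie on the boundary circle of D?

Side lengths²: PQ² = 61, PR² = 90, QR² = 97.
Since QR² = 97 < 90 + 61 = 151, the triangle is acute, so the smallest enclosing circle is the circumcircle.
Circumcentre = (33/46, 57/46), r² = 29585/1058.
The points at distance exactly r from the centre are P, Q, R — 3 points.

P, Q, R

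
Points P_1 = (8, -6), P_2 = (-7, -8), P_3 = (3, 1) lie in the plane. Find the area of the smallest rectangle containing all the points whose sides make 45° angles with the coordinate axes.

In coordinates u = x + y, v = x − y the rectangle is axis-aligned; the map (x,y)→(u,v) scales areas by 2.
u-values: 2, -15, 4; range = 4 − (-15) = 19.
v-values: 14, 1, 2; range = 14 − 1 = 13.
Area = (19 × 13) / 2 = 123.5.

123.5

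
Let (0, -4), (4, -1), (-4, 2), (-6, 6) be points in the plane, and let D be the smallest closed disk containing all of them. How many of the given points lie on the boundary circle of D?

The minimum enclosing circle of a finite set is fixed by two of the points (as a diameter) or three (as a circumcircle).
The minimum enclosing circle is determined by three boundary points: (0, -4), (4, -1), (-6, 6).
Their circumcentre is (-79/58, 115/58) with r² = 63325/1682.
The farthest remaining point (-4, 2) is at distance² 11705/1682 ≤ 63325/1682.
The points at distance exactly r from the centre are (0, -4), (4, -1), (-6, 6) — 3 points.

3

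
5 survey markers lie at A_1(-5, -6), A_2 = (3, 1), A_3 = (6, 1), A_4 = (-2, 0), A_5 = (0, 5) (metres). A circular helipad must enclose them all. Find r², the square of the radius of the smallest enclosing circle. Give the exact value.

By Welzl's lemma the MEC is supported by two points (diametrically opposite) or three points (on a circumcircle).
The minimum enclosing circle is determined by three boundary points: A_1, A_3, A_5.
Their circumcentre is (-3/43, -69/43) with r² = 80665/1849.
The farthest remaining point A_2 is at distance² 29968/1849 ≤ 80665/1849.

80665/1849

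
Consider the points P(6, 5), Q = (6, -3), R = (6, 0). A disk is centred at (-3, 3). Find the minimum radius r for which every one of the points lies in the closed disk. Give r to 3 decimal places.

The required radius is the distance from (-3, 3) to the farthest point.
Squared distances: 85, 117, 90.
Maximum is 117, attained at Q.
r = √117 ≈ 10.817.

10.817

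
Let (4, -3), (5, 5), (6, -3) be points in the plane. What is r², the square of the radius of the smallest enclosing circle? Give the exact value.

16.50390625

Call the three points A, B, C in the order given.
Side lengths²: AB² = 65, AC² = 4, BC² = 65.
Since BC² = 65 < 65 + 4 = 69, the triangle is acute, so the smallest enclosing circle is the circumcircle.
Circumcentre = (5, 0.9375), r² = 16.50390625.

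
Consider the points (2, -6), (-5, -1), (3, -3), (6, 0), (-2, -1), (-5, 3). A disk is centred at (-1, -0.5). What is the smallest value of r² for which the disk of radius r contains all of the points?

49.25

The required radius is the distance from (-1, -0.5) to the farthest point.
Squared distances: 39.25, 16.25, 22.25, 49.25, 1.25, 28.25.
Maximum is 49.25, attained at (6, 0).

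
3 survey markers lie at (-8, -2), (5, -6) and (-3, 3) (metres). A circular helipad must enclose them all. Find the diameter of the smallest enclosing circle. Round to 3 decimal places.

13.625

Call the three points A, B, C in the order given.
Side lengths²: AB² = 185, AC² = 50, BC² = 145.
Since AB² = 185 < 145 + 50 = 195, the triangle is acute, so the smallest enclosing circle is the circumcircle.
Circumcentre = (-47/34, -123/34), r² = 26825/578.
Diameter = 2r = 2√(26825/578) ≈ 13.625.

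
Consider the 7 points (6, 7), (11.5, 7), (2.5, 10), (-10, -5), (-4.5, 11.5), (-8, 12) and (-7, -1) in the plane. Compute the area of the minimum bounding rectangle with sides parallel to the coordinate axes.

365.5

x ranges over [-10, 11.5], width 21.5.
y ranges over [-5, 12], height 17.
Area = 21.5 × 17 = 365.5.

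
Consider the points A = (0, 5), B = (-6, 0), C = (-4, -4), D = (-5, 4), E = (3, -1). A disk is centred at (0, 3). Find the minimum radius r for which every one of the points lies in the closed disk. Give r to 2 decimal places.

The required radius is the distance from (0, 3) to the farthest point.
Squared distances: 4, 45, 65, 26, 25.
Maximum is 65, attained at C.
r = √65 ≈ 8.06.

8.06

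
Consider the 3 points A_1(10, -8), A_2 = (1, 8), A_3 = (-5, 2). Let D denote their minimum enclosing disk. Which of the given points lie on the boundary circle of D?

A_1, A_2, A_3

Side lengths²: A_1A_2² = 337, A_1A_3² = 325, A_2A_3² = 72.
Since A_1A_2² = 337 < 325 + 72 = 397, the triangle is acute, so the smallest enclosing circle is the circumcircle.
Circumcentre = (3.9, -0.9), r² = 87.62.
The points at distance exactly r from the centre are A_1, A_2, A_3 — 3 points.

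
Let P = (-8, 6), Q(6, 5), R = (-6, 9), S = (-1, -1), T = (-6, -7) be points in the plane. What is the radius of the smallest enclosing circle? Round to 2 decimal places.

8.94

The minimum enclosing circle of a finite set is fixed by two of the points (as a diameter) or three (as a circumcircle).
The minimum enclosing circle is determined by three boundary points: Q, R, T.
Their circumcentre is (-2, 1) with r² = 80.
The farthest remaining point P is at distance² 61 ≤ 80.
r = √80 ≈ 8.94.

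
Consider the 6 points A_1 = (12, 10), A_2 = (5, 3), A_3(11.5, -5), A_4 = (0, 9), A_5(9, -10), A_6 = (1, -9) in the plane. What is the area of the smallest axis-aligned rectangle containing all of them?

240

x ranges over [0, 12], width 12.
y ranges over [-10, 10], height 20.
Area = 12 × 20 = 240.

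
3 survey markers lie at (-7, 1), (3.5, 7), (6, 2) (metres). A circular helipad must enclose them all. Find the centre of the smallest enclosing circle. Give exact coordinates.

(-19/36, 67/36)

Call the three points A, B, C in the order given.
Side lengths²: AB² = 146.25, AC² = 170, BC² = 31.25.
Since AC² = 170 < 146.25 + 31.25 = 177.5, the triangle is acute, so the smallest enclosing circle is the circumcircle.
Circumcentre = (-19/36, 67/36), r² = 27625/648.
Centre = (-19/36, 67/36).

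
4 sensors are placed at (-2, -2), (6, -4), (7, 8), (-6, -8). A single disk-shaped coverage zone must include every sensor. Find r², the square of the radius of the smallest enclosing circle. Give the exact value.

The minimum enclosing circle of a finite set is fixed by two of the points (as a diameter) or three (as a circumcircle).
The farthest pair is (7, 8)–(-6, -8) with squared distance 425. The circle on this segment as diameter has centre (0.5, 0) and r² = 425/4 = 106.25.
Check (-2, -2): distance² to centre = 10.25 ≤ 106.25, so it lies inside.
All remaining points lie in this disk, and no smaller disk contains both endpoints, so this is the minimum enclosing circle.

106.25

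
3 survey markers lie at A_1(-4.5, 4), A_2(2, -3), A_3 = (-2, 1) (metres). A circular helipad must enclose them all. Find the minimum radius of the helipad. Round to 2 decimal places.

4.78

Side lengths²: A_1A_2² = 91.25, A_1A_3² = 15.25, A_2A_3² = 32.
Since A_1A_2² = 91.25 ≥ 32 + 15.25 = 47.25, the angle opposite A_1A_2 is not acute, so the smallest enclosing circle has A_1A_2 as diameter.
Centre = midpoint of A_1A_2 = (-1.25, 0.5), r² = 91.25/4 = 22.8125.
r = √(22.8125) ≈ 4.78.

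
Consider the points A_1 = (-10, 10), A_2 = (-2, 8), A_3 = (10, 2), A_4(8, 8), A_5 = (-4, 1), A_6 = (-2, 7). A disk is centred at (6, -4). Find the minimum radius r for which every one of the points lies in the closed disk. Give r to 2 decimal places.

21.26

The required radius is the distance from (6, -4) to the farthest point.
Squared distances: 452, 208, 52, 148, 125, 185.
Maximum is 452, attained at A_1.
r = √452 ≈ 21.26.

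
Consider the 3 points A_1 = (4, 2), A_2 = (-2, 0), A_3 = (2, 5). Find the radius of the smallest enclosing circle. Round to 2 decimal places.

3.32

Side lengths²: A_1A_2² = 40, A_1A_3² = 13, A_2A_3² = 41.
Since A_2A_3² = 41 < 40 + 13 = 53, the triangle is acute, so the smallest enclosing circle is the circumcircle.
Circumcentre = (15/22, 43/22), r² = 2665/242.
r = √(2665/242) ≈ 3.32.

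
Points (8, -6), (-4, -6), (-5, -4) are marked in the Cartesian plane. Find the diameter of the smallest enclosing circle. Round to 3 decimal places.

Call the three points A, B, C in the order given.
Side lengths²: AB² = 144, AC² = 173, BC² = 5.
Since AC² = 173 ≥ 144 + 5 = 149, the angle opposite AC is not acute, so the smallest enclosing circle has AC as diameter.
Centre = midpoint of AC = (1.5, -5), r² = 173/4 = 43.25.
Diameter = 2r = 2√(43.25) ≈ 13.153.

13.153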